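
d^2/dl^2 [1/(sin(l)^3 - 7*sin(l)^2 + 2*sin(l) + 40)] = (-9*sin(l)^6 + 77*sin(l)^5 - 188*sin(l)^4 + 290*sin(l)^3 - 818*sin(l)^2 - 244*sin(l) + 568)/(sin(l)^3 - 7*sin(l)^2 + 2*sin(l) + 40)^3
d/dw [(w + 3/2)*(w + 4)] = 2*w + 11/2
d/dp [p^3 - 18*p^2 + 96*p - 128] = 3*p^2 - 36*p + 96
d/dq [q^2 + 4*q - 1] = 2*q + 4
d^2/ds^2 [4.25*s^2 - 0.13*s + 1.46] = 8.50000000000000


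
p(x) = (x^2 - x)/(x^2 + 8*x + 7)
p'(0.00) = -0.14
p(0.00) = 0.00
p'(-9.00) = 2.33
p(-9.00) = 5.62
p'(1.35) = 0.07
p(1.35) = 0.02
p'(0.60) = 0.03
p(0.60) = -0.02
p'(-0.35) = -0.58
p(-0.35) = 0.11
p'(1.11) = 0.07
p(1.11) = 0.01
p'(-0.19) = -0.31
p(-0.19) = 0.04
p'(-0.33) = -0.53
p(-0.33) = 0.10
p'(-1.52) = -0.92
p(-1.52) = -1.34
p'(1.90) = 0.08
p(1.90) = 0.07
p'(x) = (-2*x - 8)*(x^2 - x)/(x^2 + 8*x + 7)^2 + (2*x - 1)/(x^2 + 8*x + 7)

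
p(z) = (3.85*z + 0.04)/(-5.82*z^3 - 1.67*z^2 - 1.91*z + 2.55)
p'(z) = (3.85*z + 0.04)*(17.46*z^2 + 3.34*z + 1.91)/(-5.82*z^3 - 1.67*z^2 - 1.91*z + 2.55)^2 + 3.85/(-5.82*z^3 - 1.67*z^2 - 1.91*z + 2.55) = (44.814*z^3 + 7.1279*z^2 + 0.1336*z + 9.8939)/(33.8724*z^6 + 19.4388*z^5 + 25.0213*z^4 - 23.3026*z^3 - 4.8689*z^2 - 9.741*z + 6.5025)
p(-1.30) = -0.33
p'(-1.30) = -0.34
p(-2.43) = -0.12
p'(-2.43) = -0.09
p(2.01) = -0.14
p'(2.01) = 0.13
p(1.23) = -0.36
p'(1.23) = 0.60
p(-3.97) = -0.04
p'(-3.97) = -0.02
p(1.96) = -0.15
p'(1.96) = 0.14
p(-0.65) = -0.53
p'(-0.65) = 0.02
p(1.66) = -0.20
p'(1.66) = 0.23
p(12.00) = -0.00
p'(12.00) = 0.00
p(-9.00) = -0.01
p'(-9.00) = -0.00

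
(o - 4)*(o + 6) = o^2 + 2*o - 24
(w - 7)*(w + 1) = w^2 - 6*w - 7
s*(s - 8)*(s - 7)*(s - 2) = s^4 - 17*s^3 + 86*s^2 - 112*s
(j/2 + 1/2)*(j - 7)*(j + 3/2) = j^3/2 - 9*j^2/4 - 8*j - 21/4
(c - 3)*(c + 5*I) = c^2 - 3*c + 5*I*c - 15*I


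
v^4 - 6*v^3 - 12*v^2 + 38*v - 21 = (v - 7)*(v - 1)^2*(v + 3)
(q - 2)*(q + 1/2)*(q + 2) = q^3 + q^2/2 - 4*q - 2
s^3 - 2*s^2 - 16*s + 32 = (s - 4)*(s - 2)*(s + 4)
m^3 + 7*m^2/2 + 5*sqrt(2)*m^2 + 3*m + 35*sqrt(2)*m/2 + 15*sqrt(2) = (m + 3/2)*(m + 2)*(m + 5*sqrt(2))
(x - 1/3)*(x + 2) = x^2 + 5*x/3 - 2/3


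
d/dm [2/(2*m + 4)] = -1/(m + 2)^2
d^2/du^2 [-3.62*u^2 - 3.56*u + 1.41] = -7.24000000000000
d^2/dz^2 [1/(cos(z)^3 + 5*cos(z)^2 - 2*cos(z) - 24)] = ((-5*cos(z) + 40*cos(2*z) + 9*cos(3*z))*(cos(z)^3 + 5*cos(z)^2 - 2*cos(z) - 24)/4 + 2*(3*cos(z)^2 + 10*cos(z) - 2)^2*sin(z)^2)/(cos(z)^3 + 5*cos(z)^2 - 2*cos(z) - 24)^3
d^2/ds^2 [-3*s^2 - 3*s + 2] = -6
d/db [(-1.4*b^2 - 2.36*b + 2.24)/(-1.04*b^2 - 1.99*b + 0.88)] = (0.3316*b^2 + 2.1952*b + 2.3808)/(1.0816*b^4 + 4.1392*b^3 + 2.1297*b^2 - 3.5024*b + 0.7744)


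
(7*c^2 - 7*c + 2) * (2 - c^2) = -7*c^4 + 7*c^3 + 12*c^2 - 14*c + 4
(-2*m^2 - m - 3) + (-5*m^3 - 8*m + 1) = -5*m^3 - 2*m^2 - 9*m - 2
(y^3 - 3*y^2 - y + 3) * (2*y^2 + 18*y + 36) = 2*y^5 + 12*y^4 - 20*y^3 - 120*y^2 + 18*y + 108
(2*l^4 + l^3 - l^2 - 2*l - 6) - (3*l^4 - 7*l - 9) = -l^4 + l^3 - l^2 + 5*l + 3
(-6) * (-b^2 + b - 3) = 6*b^2 - 6*b + 18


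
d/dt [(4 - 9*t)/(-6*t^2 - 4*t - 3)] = (-54*t^2 + 48*t + 43)/(36*t^4 + 48*t^3 + 52*t^2 + 24*t + 9)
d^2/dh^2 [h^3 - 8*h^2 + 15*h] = 6*h - 16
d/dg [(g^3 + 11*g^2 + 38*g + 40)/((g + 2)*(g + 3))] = (g^2 + 6*g + 7)/(g^2 + 6*g + 9)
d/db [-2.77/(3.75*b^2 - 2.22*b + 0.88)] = (20.775*b - 6.1494)/(3.75*b^2 - 2.22*b + 0.88)^2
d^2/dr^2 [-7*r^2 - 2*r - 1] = -14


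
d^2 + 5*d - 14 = (d - 2)*(d + 7)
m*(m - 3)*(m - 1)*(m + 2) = m^4 - 2*m^3 - 5*m^2 + 6*m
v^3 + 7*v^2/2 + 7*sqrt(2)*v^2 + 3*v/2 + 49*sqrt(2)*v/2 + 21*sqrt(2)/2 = (v + 1/2)*(v + 3)*(v + 7*sqrt(2))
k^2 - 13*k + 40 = (k - 8)*(k - 5)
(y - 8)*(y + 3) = y^2 - 5*y - 24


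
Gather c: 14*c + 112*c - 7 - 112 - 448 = 126*c - 567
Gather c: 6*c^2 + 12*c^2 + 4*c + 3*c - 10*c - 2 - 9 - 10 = 18*c^2 - 3*c - 21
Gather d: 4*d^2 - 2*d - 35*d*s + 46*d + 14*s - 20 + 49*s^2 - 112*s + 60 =4*d^2 + d*(44 - 35*s) + 49*s^2 - 98*s + 40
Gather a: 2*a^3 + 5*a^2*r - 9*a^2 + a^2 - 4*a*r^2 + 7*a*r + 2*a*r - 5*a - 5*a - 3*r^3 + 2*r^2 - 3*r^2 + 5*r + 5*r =2*a^3 + a^2*(5*r - 8) + a*(-4*r^2 + 9*r - 10) - 3*r^3 - r^2 + 10*r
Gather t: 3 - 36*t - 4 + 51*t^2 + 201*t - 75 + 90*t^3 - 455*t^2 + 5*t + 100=90*t^3 - 404*t^2 + 170*t + 24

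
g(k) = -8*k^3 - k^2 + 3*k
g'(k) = -24*k^2 - 2*k + 3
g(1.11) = -8.84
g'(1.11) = -28.79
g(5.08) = -1059.34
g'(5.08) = -626.51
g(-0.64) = -0.23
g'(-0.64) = -5.55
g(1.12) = -9.13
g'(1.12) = -29.35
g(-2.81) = 161.18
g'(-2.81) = -180.89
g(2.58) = -136.30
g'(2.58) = -161.91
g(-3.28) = 261.70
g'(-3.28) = -248.64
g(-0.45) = -0.82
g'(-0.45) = -0.96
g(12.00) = -13932.00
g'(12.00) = -3477.00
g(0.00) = 0.00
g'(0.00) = 3.00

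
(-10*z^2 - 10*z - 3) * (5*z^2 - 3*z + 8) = -50*z^4 - 20*z^3 - 65*z^2 - 71*z - 24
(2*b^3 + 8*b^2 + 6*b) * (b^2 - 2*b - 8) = 2*b^5 + 4*b^4 - 26*b^3 - 76*b^2 - 48*b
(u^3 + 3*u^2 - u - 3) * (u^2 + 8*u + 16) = u^5 + 11*u^4 + 39*u^3 + 37*u^2 - 40*u - 48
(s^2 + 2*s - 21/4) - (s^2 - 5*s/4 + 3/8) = 13*s/4 - 45/8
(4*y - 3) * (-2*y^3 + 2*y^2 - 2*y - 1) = -8*y^4 + 14*y^3 - 14*y^2 + 2*y + 3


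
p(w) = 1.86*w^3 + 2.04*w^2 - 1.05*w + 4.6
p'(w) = 5.58*w^2 + 4.08*w - 1.05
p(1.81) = 20.41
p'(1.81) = 24.62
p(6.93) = 714.33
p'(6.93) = 295.20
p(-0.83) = 5.81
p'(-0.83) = -0.59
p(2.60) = 48.35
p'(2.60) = 47.28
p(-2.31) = -5.02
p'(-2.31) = 19.30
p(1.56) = 14.99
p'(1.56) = 18.89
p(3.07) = 74.42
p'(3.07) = 64.07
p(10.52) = 2384.83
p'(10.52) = 659.41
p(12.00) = 3499.84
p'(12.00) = 851.43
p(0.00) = 4.60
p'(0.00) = -1.05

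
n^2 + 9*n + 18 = (n + 3)*(n + 6)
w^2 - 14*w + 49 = (w - 7)^2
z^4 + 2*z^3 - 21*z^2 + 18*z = z*(z - 3)*(z - 1)*(z + 6)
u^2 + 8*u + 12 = (u + 2)*(u + 6)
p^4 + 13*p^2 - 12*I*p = p*(p - 3*I)*(p - I)*(p + 4*I)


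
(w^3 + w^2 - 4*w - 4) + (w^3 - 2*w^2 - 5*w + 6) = 2*w^3 - w^2 - 9*w + 2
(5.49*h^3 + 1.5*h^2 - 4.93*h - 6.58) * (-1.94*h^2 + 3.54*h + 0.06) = -10.6506*h^5 + 16.5246*h^4 + 15.2036*h^3 - 4.597*h^2 - 23.589*h - 0.3948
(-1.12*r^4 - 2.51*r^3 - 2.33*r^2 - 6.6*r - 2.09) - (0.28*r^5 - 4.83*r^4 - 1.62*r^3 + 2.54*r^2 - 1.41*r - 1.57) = -0.28*r^5 + 3.71*r^4 - 0.89*r^3 - 4.87*r^2 - 5.19*r - 0.52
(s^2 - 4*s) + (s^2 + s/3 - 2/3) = 2*s^2 - 11*s/3 - 2/3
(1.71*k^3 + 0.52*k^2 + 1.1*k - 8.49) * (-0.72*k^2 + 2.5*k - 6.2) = -1.2312*k^5 + 3.9006*k^4 - 10.094*k^3 + 5.6388*k^2 - 28.045*k + 52.638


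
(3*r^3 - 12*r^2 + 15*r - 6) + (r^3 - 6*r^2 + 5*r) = 4*r^3 - 18*r^2 + 20*r - 6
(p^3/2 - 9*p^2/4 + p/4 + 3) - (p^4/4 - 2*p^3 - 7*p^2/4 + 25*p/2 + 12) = -p^4/4 + 5*p^3/2 - p^2/2 - 49*p/4 - 9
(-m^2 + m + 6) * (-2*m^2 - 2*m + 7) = 2*m^4 - 21*m^2 - 5*m + 42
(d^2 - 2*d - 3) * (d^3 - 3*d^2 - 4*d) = d^5 - 5*d^4 - d^3 + 17*d^2 + 12*d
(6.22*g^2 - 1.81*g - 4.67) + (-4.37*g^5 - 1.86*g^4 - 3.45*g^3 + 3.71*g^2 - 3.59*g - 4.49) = -4.37*g^5 - 1.86*g^4 - 3.45*g^3 + 9.93*g^2 - 5.4*g - 9.16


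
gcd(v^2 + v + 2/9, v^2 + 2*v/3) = v + 2/3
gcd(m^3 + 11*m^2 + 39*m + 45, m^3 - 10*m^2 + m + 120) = m + 3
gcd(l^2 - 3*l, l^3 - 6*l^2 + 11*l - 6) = l - 3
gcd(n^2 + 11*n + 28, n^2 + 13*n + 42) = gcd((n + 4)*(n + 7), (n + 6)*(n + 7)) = n + 7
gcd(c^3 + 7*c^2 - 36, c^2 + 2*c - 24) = c + 6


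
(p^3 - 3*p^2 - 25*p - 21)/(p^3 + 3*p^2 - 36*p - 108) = (p^2 - 6*p - 7)/(p^2 - 36)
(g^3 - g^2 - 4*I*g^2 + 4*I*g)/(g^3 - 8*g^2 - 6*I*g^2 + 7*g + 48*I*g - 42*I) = g*(g - 4*I)/(g^2 - g*(7 + 6*I) + 42*I)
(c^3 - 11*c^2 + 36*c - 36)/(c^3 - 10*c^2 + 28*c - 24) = (c - 3)/(c - 2)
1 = 1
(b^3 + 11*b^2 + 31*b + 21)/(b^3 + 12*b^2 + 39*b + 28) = (b + 3)/(b + 4)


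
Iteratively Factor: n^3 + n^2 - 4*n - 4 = (n + 2)*(n^2 - n - 2) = (n + 1)*(n + 2)*(n - 2)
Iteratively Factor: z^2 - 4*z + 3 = (z - 1)*(z - 3)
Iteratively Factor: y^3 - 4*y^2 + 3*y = (y - 3)*(y^2 - y) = (y - 3)*(y - 1)*(y)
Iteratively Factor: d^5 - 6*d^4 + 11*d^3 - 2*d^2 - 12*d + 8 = (d - 2)*(d^4 - 4*d^3 + 3*d^2 + 4*d - 4) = (d - 2)*(d + 1)*(d^3 - 5*d^2 + 8*d - 4) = (d - 2)*(d - 1)*(d + 1)*(d^2 - 4*d + 4) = (d - 2)^2*(d - 1)*(d + 1)*(d - 2)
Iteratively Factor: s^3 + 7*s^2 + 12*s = (s)*(s^2 + 7*s + 12) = s*(s + 4)*(s + 3)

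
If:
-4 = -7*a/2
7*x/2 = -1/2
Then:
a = 8/7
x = -1/7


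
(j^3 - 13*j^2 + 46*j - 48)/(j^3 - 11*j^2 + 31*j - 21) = (j^2 - 10*j + 16)/(j^2 - 8*j + 7)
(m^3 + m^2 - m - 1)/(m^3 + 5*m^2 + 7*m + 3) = (m - 1)/(m + 3)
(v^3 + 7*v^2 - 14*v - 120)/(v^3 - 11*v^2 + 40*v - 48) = (v^2 + 11*v + 30)/(v^2 - 7*v + 12)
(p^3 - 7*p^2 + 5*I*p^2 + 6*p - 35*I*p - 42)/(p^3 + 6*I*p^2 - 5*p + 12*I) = (p^2 + p*(-7 + 6*I) - 42*I)/(p^2 + 7*I*p - 12)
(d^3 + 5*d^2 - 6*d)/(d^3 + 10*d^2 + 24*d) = (d - 1)/(d + 4)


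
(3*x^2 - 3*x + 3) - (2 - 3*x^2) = 6*x^2 - 3*x + 1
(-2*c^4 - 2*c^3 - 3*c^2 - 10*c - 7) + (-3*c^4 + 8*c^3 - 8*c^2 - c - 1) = -5*c^4 + 6*c^3 - 11*c^2 - 11*c - 8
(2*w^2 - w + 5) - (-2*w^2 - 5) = 4*w^2 - w + 10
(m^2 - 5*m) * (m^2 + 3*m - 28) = m^4 - 2*m^3 - 43*m^2 + 140*m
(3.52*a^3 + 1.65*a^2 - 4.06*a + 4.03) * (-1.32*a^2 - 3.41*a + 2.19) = -4.6464*a^5 - 14.1812*a^4 + 7.4415*a^3 + 12.1385*a^2 - 22.6337*a + 8.8257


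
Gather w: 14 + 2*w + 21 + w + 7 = 3*w + 42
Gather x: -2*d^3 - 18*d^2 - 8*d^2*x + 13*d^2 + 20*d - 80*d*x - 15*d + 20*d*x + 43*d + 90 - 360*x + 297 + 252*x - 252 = -2*d^3 - 5*d^2 + 48*d + x*(-8*d^2 - 60*d - 108) + 135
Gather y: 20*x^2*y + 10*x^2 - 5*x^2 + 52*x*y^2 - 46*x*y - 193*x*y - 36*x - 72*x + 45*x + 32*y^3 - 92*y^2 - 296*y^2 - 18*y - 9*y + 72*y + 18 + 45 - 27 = 5*x^2 - 63*x + 32*y^3 + y^2*(52*x - 388) + y*(20*x^2 - 239*x + 45) + 36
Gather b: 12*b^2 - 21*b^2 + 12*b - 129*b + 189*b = -9*b^2 + 72*b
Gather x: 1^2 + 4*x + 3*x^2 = 3*x^2 + 4*x + 1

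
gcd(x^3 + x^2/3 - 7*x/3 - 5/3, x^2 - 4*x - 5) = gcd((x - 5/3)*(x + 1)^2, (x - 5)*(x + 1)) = x + 1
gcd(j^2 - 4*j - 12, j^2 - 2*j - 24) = j - 6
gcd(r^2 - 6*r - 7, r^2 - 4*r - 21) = r - 7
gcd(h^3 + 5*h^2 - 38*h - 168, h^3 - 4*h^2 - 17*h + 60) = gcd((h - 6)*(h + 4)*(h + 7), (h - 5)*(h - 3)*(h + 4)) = h + 4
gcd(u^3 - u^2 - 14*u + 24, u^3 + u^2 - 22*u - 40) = u + 4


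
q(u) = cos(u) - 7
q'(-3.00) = 0.14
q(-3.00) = -7.99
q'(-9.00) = 0.41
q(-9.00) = -7.91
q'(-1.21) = 0.94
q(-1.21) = -6.65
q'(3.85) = 0.65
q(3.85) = -7.76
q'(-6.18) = -0.10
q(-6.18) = -6.01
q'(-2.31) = 0.74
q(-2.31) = -7.67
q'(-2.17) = 0.83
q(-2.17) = -7.56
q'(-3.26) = -0.12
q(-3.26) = -7.99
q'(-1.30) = 0.96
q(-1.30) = -6.73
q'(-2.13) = 0.85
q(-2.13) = -7.53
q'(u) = -sin(u)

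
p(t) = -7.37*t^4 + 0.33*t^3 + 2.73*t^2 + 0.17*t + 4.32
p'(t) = -29.48*t^3 + 0.99*t^2 + 5.46*t + 0.17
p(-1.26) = -10.80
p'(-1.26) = 53.83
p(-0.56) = 4.30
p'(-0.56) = 2.60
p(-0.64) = 4.01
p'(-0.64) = 4.81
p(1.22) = -7.14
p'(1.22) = -45.23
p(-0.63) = 4.05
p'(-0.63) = 4.49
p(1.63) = -38.75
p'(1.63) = -115.97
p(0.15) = 4.40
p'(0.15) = 0.91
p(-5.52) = -6811.58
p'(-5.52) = 4958.63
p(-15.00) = -373603.98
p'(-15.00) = 99636.02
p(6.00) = -9376.62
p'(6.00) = -6299.11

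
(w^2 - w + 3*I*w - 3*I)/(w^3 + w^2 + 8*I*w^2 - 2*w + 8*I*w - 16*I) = (w + 3*I)/(w^2 + w*(2 + 8*I) + 16*I)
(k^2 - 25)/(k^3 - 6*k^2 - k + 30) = (k + 5)/(k^2 - k - 6)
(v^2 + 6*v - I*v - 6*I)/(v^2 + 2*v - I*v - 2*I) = (v + 6)/(v + 2)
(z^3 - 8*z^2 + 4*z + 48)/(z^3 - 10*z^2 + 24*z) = (z + 2)/z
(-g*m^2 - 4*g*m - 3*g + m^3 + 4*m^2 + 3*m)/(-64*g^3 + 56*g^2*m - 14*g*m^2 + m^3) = (g*m^2 + 4*g*m + 3*g - m^3 - 4*m^2 - 3*m)/(64*g^3 - 56*g^2*m + 14*g*m^2 - m^3)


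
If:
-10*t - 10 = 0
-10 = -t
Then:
No Solution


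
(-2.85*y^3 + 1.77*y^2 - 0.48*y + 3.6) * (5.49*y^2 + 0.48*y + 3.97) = -15.6465*y^5 + 8.3493*y^4 - 13.1001*y^3 + 26.5605*y^2 - 0.1776*y + 14.292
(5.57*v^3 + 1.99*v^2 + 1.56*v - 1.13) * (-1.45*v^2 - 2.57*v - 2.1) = -8.0765*v^5 - 17.2004*v^4 - 19.0733*v^3 - 6.5497*v^2 - 0.371900000000001*v + 2.373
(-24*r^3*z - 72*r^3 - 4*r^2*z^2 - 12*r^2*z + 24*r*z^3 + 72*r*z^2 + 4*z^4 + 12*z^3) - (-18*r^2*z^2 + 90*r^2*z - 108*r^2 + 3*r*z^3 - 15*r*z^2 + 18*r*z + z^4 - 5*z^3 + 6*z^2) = -24*r^3*z - 72*r^3 + 14*r^2*z^2 - 102*r^2*z + 108*r^2 + 21*r*z^3 + 87*r*z^2 - 18*r*z + 3*z^4 + 17*z^3 - 6*z^2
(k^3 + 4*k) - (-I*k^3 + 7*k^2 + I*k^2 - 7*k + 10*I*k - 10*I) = k^3 + I*k^3 - 7*k^2 - I*k^2 + 11*k - 10*I*k + 10*I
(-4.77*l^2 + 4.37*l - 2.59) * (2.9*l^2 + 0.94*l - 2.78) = -13.833*l^4 + 8.1892*l^3 + 9.8574*l^2 - 14.5832*l + 7.2002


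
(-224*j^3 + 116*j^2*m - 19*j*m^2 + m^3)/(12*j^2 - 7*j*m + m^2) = (-56*j^2 + 15*j*m - m^2)/(3*j - m)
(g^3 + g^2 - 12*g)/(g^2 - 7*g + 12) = g*(g + 4)/(g - 4)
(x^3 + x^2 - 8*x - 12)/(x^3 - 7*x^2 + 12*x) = (x^2 + 4*x + 4)/(x*(x - 4))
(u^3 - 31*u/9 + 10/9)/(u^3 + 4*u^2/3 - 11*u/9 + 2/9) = (3*u - 5)/(3*u - 1)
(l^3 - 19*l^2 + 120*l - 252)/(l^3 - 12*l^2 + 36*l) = (l - 7)/l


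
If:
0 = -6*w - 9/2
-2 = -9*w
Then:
No Solution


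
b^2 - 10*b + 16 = (b - 8)*(b - 2)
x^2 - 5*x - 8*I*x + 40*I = (x - 5)*(x - 8*I)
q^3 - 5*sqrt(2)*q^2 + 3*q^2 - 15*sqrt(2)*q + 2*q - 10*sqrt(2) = (q + 1)*(q + 2)*(q - 5*sqrt(2))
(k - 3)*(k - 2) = k^2 - 5*k + 6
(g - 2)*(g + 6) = g^2 + 4*g - 12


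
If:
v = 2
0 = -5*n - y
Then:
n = -y/5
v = 2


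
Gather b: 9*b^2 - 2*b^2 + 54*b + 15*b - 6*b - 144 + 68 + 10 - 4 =7*b^2 + 63*b - 70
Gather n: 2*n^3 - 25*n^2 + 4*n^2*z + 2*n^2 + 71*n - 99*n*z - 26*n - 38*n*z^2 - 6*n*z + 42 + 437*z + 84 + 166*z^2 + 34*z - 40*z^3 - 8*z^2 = 2*n^3 + n^2*(4*z - 23) + n*(-38*z^2 - 105*z + 45) - 40*z^3 + 158*z^2 + 471*z + 126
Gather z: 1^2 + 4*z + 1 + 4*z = 8*z + 2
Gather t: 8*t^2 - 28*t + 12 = 8*t^2 - 28*t + 12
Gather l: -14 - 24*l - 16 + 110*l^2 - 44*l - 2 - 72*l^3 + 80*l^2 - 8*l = -72*l^3 + 190*l^2 - 76*l - 32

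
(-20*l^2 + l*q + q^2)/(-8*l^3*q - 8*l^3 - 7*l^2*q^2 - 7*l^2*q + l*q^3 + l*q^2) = (20*l^2 - l*q - q^2)/(l*(8*l^2*q + 8*l^2 + 7*l*q^2 + 7*l*q - q^3 - q^2))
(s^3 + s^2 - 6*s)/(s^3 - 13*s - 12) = s*(s - 2)/(s^2 - 3*s - 4)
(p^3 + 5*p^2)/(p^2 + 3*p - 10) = p^2/(p - 2)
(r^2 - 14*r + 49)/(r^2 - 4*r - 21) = (r - 7)/(r + 3)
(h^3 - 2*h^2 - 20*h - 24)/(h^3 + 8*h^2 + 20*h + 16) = (h - 6)/(h + 4)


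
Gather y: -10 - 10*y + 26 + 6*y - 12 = 4 - 4*y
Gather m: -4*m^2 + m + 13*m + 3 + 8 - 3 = -4*m^2 + 14*m + 8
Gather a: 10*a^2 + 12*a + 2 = 10*a^2 + 12*a + 2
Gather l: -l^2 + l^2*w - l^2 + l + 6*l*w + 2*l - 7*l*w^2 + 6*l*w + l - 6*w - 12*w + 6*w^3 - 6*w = l^2*(w - 2) + l*(-7*w^2 + 12*w + 4) + 6*w^3 - 24*w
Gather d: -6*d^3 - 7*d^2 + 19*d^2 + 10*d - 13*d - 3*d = -6*d^3 + 12*d^2 - 6*d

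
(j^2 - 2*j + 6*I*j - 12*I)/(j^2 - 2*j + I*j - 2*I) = (j + 6*I)/(j + I)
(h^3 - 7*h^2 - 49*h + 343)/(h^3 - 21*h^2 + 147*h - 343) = (h + 7)/(h - 7)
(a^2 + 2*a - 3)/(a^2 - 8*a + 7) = (a + 3)/(a - 7)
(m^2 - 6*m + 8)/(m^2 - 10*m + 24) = (m - 2)/(m - 6)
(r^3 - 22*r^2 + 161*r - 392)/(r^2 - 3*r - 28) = (r^2 - 15*r + 56)/(r + 4)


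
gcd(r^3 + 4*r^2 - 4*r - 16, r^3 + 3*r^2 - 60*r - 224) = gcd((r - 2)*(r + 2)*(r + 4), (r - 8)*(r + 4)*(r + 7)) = r + 4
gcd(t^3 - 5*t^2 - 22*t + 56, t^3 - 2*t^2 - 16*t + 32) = t^2 + 2*t - 8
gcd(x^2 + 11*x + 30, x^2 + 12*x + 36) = x + 6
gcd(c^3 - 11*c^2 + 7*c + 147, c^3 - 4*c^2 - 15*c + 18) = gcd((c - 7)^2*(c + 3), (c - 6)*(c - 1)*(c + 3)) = c + 3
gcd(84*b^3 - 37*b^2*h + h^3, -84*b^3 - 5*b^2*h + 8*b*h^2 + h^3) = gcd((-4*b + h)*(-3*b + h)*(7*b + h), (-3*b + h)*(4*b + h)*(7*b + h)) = 21*b^2 - 4*b*h - h^2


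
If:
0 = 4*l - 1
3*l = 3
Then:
No Solution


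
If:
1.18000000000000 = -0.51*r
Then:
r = -2.31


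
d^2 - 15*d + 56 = (d - 8)*(d - 7)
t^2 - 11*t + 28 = (t - 7)*(t - 4)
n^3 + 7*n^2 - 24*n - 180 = (n - 5)*(n + 6)^2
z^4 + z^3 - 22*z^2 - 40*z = z*(z - 5)*(z + 2)*(z + 4)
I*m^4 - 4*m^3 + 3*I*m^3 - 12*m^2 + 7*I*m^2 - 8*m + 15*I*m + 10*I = (m + 2)*(m - I)*(m + 5*I)*(I*m + I)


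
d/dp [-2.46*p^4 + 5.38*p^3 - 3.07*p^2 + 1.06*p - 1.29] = -9.84*p^3 + 16.14*p^2 - 6.14*p + 1.06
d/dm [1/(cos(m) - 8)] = sin(m)/(cos(m) - 8)^2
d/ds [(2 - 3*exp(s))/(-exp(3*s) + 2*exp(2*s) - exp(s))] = 2*(-3*exp(2*s) + 3*exp(s) - 1)*exp(-s)/(exp(3*s) - 3*exp(2*s) + 3*exp(s) - 1)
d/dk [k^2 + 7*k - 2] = 2*k + 7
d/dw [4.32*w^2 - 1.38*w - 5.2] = 8.64*w - 1.38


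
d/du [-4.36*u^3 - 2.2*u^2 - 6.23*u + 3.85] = -13.08*u^2 - 4.4*u - 6.23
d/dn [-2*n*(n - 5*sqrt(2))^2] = -6*n^2 + 40*sqrt(2)*n - 100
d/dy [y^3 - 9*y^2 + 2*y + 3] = 3*y^2 - 18*y + 2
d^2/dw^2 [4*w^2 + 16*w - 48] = 8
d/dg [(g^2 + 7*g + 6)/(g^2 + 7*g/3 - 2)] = 6*(-7*g^2 - 24*g - 42)/(9*g^4 + 42*g^3 + 13*g^2 - 84*g + 36)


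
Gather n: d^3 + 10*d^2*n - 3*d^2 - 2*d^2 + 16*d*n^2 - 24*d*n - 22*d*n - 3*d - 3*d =d^3 - 5*d^2 + 16*d*n^2 - 6*d + n*(10*d^2 - 46*d)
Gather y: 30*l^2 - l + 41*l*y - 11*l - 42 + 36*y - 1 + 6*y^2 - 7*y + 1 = 30*l^2 - 12*l + 6*y^2 + y*(41*l + 29) - 42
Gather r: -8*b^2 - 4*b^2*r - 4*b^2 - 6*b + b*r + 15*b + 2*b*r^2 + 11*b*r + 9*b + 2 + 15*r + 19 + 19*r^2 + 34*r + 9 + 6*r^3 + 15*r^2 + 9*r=-12*b^2 + 18*b + 6*r^3 + r^2*(2*b + 34) + r*(-4*b^2 + 12*b + 58) + 30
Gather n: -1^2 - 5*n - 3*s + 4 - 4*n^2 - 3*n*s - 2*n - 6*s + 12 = -4*n^2 + n*(-3*s - 7) - 9*s + 15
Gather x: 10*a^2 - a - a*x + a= 10*a^2 - a*x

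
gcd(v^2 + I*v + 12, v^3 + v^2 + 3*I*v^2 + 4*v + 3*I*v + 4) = v + 4*I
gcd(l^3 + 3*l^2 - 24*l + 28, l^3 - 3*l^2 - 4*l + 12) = l - 2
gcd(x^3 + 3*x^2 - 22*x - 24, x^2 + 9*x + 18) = x + 6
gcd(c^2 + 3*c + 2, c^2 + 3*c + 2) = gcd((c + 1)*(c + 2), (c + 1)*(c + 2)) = c^2 + 3*c + 2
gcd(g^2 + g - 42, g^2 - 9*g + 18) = g - 6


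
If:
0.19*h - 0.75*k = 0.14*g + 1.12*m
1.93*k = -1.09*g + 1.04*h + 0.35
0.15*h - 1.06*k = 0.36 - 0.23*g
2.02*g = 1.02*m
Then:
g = 0.06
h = -1.19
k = -0.49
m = 0.12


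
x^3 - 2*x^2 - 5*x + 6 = (x - 3)*(x - 1)*(x + 2)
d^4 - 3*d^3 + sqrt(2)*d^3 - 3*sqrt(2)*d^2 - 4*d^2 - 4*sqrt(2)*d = d*(d - 4)*(d + 1)*(d + sqrt(2))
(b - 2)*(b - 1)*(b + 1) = b^3 - 2*b^2 - b + 2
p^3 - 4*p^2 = p^2*(p - 4)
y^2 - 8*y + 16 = (y - 4)^2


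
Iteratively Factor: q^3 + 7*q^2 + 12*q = (q + 4)*(q^2 + 3*q) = q*(q + 4)*(q + 3)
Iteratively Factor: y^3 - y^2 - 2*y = (y + 1)*(y^2 - 2*y) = y*(y + 1)*(y - 2)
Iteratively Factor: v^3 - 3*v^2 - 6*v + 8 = (v - 4)*(v^2 + v - 2) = (v - 4)*(v - 1)*(v + 2)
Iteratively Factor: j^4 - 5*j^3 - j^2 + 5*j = (j)*(j^3 - 5*j^2 - j + 5) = j*(j - 5)*(j^2 - 1) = j*(j - 5)*(j + 1)*(j - 1)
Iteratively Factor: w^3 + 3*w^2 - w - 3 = (w - 1)*(w^2 + 4*w + 3) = (w - 1)*(w + 3)*(w + 1)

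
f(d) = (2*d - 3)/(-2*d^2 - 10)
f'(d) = 4*d*(2*d - 3)/(-2*d^2 - 10)^2 + 2/(-2*d^2 - 10) = (-d^2 + d*(2*d - 3) - 5)/(d^2 + 5)^2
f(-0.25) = 0.35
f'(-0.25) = -0.16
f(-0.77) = 0.41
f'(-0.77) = -0.07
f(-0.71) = 0.40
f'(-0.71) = -0.08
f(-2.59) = 0.35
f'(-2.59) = 0.07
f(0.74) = 0.14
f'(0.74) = -0.22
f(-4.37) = 0.24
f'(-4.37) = 0.05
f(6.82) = -0.10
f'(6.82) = 0.01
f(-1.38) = 0.42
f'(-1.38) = 0.02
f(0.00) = 0.30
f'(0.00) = -0.20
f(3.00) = -0.11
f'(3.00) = -0.03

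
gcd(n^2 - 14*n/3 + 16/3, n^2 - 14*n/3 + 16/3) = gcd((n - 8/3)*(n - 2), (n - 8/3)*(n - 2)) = n^2 - 14*n/3 + 16/3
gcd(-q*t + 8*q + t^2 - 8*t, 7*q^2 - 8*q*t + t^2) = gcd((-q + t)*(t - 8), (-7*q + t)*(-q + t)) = q - t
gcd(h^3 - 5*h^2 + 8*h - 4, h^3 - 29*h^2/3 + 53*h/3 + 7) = 1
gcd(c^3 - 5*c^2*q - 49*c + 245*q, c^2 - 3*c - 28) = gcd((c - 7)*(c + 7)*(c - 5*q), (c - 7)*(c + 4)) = c - 7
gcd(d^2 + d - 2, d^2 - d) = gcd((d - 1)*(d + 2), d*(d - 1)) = d - 1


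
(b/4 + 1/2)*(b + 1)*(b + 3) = b^3/4 + 3*b^2/2 + 11*b/4 + 3/2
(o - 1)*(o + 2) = o^2 + o - 2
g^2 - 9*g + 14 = (g - 7)*(g - 2)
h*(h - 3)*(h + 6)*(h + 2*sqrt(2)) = h^4 + 2*sqrt(2)*h^3 + 3*h^3 - 18*h^2 + 6*sqrt(2)*h^2 - 36*sqrt(2)*h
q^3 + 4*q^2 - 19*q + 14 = (q - 2)*(q - 1)*(q + 7)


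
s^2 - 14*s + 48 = (s - 8)*(s - 6)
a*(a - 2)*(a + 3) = a^3 + a^2 - 6*a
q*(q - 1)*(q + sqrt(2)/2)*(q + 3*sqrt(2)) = q^4 - q^3 + 7*sqrt(2)*q^3/2 - 7*sqrt(2)*q^2/2 + 3*q^2 - 3*q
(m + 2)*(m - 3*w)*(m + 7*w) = m^3 + 4*m^2*w + 2*m^2 - 21*m*w^2 + 8*m*w - 42*w^2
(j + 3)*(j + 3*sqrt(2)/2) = j^2 + 3*sqrt(2)*j/2 + 3*j + 9*sqrt(2)/2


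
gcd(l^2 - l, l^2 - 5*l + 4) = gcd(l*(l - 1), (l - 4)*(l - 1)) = l - 1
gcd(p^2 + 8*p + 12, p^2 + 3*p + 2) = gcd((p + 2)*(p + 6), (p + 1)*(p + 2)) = p + 2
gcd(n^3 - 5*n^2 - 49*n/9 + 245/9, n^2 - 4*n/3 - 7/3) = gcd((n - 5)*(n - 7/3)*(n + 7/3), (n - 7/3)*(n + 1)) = n - 7/3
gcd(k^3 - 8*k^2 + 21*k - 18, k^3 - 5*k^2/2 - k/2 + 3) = k - 2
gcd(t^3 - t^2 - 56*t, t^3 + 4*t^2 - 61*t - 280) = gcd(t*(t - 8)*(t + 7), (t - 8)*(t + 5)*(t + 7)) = t^2 - t - 56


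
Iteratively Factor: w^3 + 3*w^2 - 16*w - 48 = (w + 3)*(w^2 - 16) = (w - 4)*(w + 3)*(w + 4)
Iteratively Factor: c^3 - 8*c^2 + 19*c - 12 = (c - 3)*(c^2 - 5*c + 4) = (c - 4)*(c - 3)*(c - 1)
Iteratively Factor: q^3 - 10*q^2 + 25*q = (q)*(q^2 - 10*q + 25) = q*(q - 5)*(q - 5)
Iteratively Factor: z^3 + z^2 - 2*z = (z + 2)*(z^2 - z) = z*(z + 2)*(z - 1)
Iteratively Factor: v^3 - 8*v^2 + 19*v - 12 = (v - 3)*(v^2 - 5*v + 4) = (v - 3)*(v - 1)*(v - 4)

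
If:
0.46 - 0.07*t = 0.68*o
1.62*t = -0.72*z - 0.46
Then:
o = 0.0457516339869281*z + 0.705700798838054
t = -0.444444444444444*z - 0.283950617283951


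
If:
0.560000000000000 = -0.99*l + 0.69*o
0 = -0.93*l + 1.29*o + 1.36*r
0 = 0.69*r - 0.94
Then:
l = -3.15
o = -3.71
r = 1.36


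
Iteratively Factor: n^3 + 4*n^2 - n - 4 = (n + 1)*(n^2 + 3*n - 4) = (n - 1)*(n + 1)*(n + 4)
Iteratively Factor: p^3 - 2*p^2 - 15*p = (p + 3)*(p^2 - 5*p) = p*(p + 3)*(p - 5)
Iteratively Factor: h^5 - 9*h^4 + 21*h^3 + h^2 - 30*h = (h + 1)*(h^4 - 10*h^3 + 31*h^2 - 30*h) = (h - 5)*(h + 1)*(h^3 - 5*h^2 + 6*h) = h*(h - 5)*(h + 1)*(h^2 - 5*h + 6) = h*(h - 5)*(h - 3)*(h + 1)*(h - 2)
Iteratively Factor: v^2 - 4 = (v - 2)*(v + 2)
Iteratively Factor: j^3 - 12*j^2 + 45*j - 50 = (j - 5)*(j^2 - 7*j + 10) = (j - 5)^2*(j - 2)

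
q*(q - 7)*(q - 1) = q^3 - 8*q^2 + 7*q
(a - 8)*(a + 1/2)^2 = a^3 - 7*a^2 - 31*a/4 - 2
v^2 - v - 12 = (v - 4)*(v + 3)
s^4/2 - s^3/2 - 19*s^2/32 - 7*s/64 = s*(s/2 + 1/4)*(s - 7/4)*(s + 1/4)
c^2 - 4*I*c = c*(c - 4*I)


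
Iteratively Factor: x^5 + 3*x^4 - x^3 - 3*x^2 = (x + 1)*(x^4 + 2*x^3 - 3*x^2) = x*(x + 1)*(x^3 + 2*x^2 - 3*x) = x*(x - 1)*(x + 1)*(x^2 + 3*x) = x*(x - 1)*(x + 1)*(x + 3)*(x)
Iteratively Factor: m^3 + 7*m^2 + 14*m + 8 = (m + 2)*(m^2 + 5*m + 4) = (m + 2)*(m + 4)*(m + 1)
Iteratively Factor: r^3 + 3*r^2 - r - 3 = (r + 1)*(r^2 + 2*r - 3) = (r - 1)*(r + 1)*(r + 3)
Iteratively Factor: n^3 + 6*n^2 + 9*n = (n + 3)*(n^2 + 3*n) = (n + 3)^2*(n)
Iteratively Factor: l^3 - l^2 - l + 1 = (l + 1)*(l^2 - 2*l + 1) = (l - 1)*(l + 1)*(l - 1)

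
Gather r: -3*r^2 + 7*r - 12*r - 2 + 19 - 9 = -3*r^2 - 5*r + 8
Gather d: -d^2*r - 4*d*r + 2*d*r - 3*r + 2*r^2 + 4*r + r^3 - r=-d^2*r - 2*d*r + r^3 + 2*r^2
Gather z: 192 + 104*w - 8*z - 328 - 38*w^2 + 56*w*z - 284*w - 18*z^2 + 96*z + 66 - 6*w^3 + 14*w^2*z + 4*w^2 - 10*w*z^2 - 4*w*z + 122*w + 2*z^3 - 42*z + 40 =-6*w^3 - 34*w^2 - 58*w + 2*z^3 + z^2*(-10*w - 18) + z*(14*w^2 + 52*w + 46) - 30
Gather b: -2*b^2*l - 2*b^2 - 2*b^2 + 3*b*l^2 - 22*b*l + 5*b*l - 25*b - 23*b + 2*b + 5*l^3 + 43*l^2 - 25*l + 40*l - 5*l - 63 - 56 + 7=b^2*(-2*l - 4) + b*(3*l^2 - 17*l - 46) + 5*l^3 + 43*l^2 + 10*l - 112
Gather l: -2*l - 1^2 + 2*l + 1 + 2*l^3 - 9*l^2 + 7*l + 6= 2*l^3 - 9*l^2 + 7*l + 6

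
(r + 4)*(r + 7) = r^2 + 11*r + 28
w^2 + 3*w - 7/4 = (w - 1/2)*(w + 7/2)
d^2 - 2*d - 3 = (d - 3)*(d + 1)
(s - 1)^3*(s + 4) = s^4 + s^3 - 9*s^2 + 11*s - 4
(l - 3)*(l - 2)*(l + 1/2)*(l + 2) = l^4 - 5*l^3/2 - 11*l^2/2 + 10*l + 6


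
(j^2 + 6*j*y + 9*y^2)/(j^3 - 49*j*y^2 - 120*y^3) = (-j - 3*y)/(-j^2 + 3*j*y + 40*y^2)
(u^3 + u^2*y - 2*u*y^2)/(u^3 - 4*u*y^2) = (-u + y)/(-u + 2*y)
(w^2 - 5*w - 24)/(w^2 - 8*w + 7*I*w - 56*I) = (w + 3)/(w + 7*I)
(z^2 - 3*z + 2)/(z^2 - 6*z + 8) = (z - 1)/(z - 4)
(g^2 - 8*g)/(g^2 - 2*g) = (g - 8)/(g - 2)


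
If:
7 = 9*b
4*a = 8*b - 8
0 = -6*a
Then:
No Solution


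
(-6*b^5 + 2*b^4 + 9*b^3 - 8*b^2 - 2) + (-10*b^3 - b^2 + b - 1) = -6*b^5 + 2*b^4 - b^3 - 9*b^2 + b - 3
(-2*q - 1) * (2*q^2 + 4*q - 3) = -4*q^3 - 10*q^2 + 2*q + 3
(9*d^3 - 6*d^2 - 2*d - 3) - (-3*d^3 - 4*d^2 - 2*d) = 12*d^3 - 2*d^2 - 3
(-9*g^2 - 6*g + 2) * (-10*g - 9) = 90*g^3 + 141*g^2 + 34*g - 18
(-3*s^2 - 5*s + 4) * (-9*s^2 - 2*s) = 27*s^4 + 51*s^3 - 26*s^2 - 8*s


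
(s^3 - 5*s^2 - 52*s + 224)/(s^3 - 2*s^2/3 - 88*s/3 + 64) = 3*(s^2 - s - 56)/(3*s^2 + 10*s - 48)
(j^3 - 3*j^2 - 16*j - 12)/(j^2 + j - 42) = (j^2 + 3*j + 2)/(j + 7)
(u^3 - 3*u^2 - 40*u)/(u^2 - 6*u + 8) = u*(u^2 - 3*u - 40)/(u^2 - 6*u + 8)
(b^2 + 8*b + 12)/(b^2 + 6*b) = (b + 2)/b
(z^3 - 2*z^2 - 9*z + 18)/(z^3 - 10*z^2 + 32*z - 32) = (z^2 - 9)/(z^2 - 8*z + 16)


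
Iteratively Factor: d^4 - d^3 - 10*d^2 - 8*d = (d - 4)*(d^3 + 3*d^2 + 2*d) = (d - 4)*(d + 1)*(d^2 + 2*d) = d*(d - 4)*(d + 1)*(d + 2)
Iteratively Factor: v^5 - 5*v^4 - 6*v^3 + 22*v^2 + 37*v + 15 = (v + 1)*(v^4 - 6*v^3 + 22*v + 15) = (v + 1)^2*(v^3 - 7*v^2 + 7*v + 15) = (v + 1)^3*(v^2 - 8*v + 15) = (v - 3)*(v + 1)^3*(v - 5)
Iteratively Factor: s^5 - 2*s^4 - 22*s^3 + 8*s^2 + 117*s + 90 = (s + 2)*(s^4 - 4*s^3 - 14*s^2 + 36*s + 45) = (s - 5)*(s + 2)*(s^3 + s^2 - 9*s - 9) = (s - 5)*(s - 3)*(s + 2)*(s^2 + 4*s + 3) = (s - 5)*(s - 3)*(s + 1)*(s + 2)*(s + 3)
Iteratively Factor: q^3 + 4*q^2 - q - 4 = (q + 1)*(q^2 + 3*q - 4) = (q + 1)*(q + 4)*(q - 1)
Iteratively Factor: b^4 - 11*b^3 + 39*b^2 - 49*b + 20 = (b - 1)*(b^3 - 10*b^2 + 29*b - 20) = (b - 5)*(b - 1)*(b^2 - 5*b + 4) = (b - 5)*(b - 1)^2*(b - 4)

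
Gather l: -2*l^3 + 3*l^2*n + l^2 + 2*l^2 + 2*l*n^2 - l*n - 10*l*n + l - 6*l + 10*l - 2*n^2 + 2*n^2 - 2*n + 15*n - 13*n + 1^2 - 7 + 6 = -2*l^3 + l^2*(3*n + 3) + l*(2*n^2 - 11*n + 5)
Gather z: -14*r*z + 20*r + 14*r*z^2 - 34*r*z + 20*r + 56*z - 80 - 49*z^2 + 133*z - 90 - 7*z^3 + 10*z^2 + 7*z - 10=40*r - 7*z^3 + z^2*(14*r - 39) + z*(196 - 48*r) - 180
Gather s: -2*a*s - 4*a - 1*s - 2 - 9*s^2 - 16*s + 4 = -4*a - 9*s^2 + s*(-2*a - 17) + 2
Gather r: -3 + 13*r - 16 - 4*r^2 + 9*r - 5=-4*r^2 + 22*r - 24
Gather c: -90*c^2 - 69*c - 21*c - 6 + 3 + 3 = -90*c^2 - 90*c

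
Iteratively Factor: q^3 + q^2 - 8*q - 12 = (q - 3)*(q^2 + 4*q + 4) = (q - 3)*(q + 2)*(q + 2)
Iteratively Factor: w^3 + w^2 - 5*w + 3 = (w - 1)*(w^2 + 2*w - 3) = (w - 1)*(w + 3)*(w - 1)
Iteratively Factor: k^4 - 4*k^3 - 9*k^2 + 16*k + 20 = (k - 2)*(k^3 - 2*k^2 - 13*k - 10) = (k - 2)*(k + 1)*(k^2 - 3*k - 10) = (k - 5)*(k - 2)*(k + 1)*(k + 2)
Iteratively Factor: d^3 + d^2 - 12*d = (d)*(d^2 + d - 12) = d*(d + 4)*(d - 3)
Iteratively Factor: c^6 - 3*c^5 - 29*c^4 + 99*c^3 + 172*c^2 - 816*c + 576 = (c + 4)*(c^5 - 7*c^4 - c^3 + 103*c^2 - 240*c + 144) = (c - 3)*(c + 4)*(c^4 - 4*c^3 - 13*c^2 + 64*c - 48) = (c - 3)*(c + 4)^2*(c^3 - 8*c^2 + 19*c - 12) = (c - 3)*(c - 1)*(c + 4)^2*(c^2 - 7*c + 12) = (c - 3)^2*(c - 1)*(c + 4)^2*(c - 4)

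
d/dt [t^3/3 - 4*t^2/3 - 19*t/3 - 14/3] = t^2 - 8*t/3 - 19/3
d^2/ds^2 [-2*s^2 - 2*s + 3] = -4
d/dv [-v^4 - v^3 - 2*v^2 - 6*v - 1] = -4*v^3 - 3*v^2 - 4*v - 6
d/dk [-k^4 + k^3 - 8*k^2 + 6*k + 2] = -4*k^3 + 3*k^2 - 16*k + 6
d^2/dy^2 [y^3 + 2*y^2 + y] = 6*y + 4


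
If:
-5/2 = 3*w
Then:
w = -5/6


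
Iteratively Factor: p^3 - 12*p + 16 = (p - 2)*(p^2 + 2*p - 8) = (p - 2)*(p + 4)*(p - 2)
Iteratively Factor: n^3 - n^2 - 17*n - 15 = (n + 1)*(n^2 - 2*n - 15) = (n + 1)*(n + 3)*(n - 5)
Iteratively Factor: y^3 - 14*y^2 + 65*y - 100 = (y - 5)*(y^2 - 9*y + 20) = (y - 5)^2*(y - 4)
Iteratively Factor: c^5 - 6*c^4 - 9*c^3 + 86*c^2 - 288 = (c - 4)*(c^4 - 2*c^3 - 17*c^2 + 18*c + 72) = (c - 4)^2*(c^3 + 2*c^2 - 9*c - 18) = (c - 4)^2*(c + 3)*(c^2 - c - 6) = (c - 4)^2*(c - 3)*(c + 3)*(c + 2)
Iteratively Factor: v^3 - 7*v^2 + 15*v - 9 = (v - 3)*(v^2 - 4*v + 3) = (v - 3)*(v - 1)*(v - 3)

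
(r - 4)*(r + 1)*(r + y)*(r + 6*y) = r^4 + 7*r^3*y - 3*r^3 + 6*r^2*y^2 - 21*r^2*y - 4*r^2 - 18*r*y^2 - 28*r*y - 24*y^2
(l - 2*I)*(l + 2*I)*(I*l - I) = I*l^3 - I*l^2 + 4*I*l - 4*I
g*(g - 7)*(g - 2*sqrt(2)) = g^3 - 7*g^2 - 2*sqrt(2)*g^2 + 14*sqrt(2)*g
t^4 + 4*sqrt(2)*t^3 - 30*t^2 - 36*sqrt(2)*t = t*(t - 3*sqrt(2))*(t + sqrt(2))*(t + 6*sqrt(2))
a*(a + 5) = a^2 + 5*a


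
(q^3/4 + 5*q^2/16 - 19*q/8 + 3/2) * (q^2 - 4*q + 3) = q^5/4 - 11*q^4/16 - 23*q^3/8 + 191*q^2/16 - 105*q/8 + 9/2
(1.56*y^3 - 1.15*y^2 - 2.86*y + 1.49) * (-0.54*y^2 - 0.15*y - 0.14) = -0.8424*y^5 + 0.387*y^4 + 1.4985*y^3 - 0.2146*y^2 + 0.1769*y - 0.2086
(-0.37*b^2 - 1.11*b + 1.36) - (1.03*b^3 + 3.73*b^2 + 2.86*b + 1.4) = -1.03*b^3 - 4.1*b^2 - 3.97*b - 0.0399999999999998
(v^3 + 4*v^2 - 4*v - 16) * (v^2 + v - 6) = v^5 + 5*v^4 - 6*v^3 - 44*v^2 + 8*v + 96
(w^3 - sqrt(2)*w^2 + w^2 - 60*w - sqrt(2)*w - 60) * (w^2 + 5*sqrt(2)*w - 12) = w^5 + w^4 + 4*sqrt(2)*w^4 - 82*w^3 + 4*sqrt(2)*w^3 - 288*sqrt(2)*w^2 - 82*w^2 - 288*sqrt(2)*w + 720*w + 720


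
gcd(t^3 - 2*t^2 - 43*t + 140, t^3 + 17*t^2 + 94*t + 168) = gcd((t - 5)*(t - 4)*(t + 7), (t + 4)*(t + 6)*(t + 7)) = t + 7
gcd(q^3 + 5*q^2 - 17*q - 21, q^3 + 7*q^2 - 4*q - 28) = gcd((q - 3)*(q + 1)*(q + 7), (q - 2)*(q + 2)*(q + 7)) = q + 7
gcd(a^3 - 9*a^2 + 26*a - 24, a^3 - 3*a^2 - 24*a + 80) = a - 4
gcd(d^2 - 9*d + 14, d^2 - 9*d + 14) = d^2 - 9*d + 14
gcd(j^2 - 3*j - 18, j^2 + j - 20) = 1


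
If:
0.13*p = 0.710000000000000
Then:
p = 5.46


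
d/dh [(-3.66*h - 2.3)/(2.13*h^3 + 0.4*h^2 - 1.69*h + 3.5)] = (15.5916*h^3 + 16.161*h^2 + 1.84*h - 16.697)/(4.5369*h^6 + 1.704*h^5 - 7.0394*h^4 + 13.558*h^3 + 5.6561*h^2 - 11.83*h + 12.25)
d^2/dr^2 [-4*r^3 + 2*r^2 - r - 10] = 4 - 24*r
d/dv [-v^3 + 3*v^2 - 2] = 3*v*(2 - v)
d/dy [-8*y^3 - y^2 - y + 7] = -24*y^2 - 2*y - 1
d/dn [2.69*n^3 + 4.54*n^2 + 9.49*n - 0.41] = 8.07*n^2 + 9.08*n + 9.49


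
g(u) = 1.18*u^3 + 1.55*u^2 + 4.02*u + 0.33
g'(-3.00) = 26.58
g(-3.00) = -29.64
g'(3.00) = 45.18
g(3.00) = 58.20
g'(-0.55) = 3.39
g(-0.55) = -1.61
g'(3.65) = 62.50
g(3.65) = 93.03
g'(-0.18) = 3.58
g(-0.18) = -0.35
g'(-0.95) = 4.27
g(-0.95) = -3.10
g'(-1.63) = 8.37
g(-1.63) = -7.21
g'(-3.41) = 34.61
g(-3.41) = -42.14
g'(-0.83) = 3.89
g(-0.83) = -2.61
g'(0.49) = 6.39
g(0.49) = 2.81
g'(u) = 3.54*u^2 + 3.1*u + 4.02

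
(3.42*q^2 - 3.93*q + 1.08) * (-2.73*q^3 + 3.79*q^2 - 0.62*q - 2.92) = -9.3366*q^5 + 23.6907*q^4 - 19.9635*q^3 - 3.4566*q^2 + 10.806*q - 3.1536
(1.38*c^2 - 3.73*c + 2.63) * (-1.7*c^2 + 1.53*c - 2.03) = -2.346*c^4 + 8.4524*c^3 - 12.9793*c^2 + 11.5958*c - 5.3389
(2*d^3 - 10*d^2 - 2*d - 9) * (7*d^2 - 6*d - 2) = 14*d^5 - 82*d^4 + 42*d^3 - 31*d^2 + 58*d + 18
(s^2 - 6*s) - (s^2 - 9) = 9 - 6*s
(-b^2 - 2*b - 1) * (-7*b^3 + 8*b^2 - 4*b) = 7*b^5 + 6*b^4 - 5*b^3 + 4*b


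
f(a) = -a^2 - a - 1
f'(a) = -2*a - 1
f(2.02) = -7.10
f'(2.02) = -5.04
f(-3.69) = -10.93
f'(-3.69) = 6.38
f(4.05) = -21.45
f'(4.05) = -9.10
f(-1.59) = -1.94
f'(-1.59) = 2.18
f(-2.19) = -3.61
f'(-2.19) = 3.38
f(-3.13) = -7.67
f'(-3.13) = 5.26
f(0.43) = -1.61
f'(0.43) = -1.86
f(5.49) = -36.63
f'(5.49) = -11.98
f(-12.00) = -133.00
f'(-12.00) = 23.00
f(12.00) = -157.00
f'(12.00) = -25.00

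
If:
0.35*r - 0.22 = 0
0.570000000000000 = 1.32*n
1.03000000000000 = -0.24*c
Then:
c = -4.29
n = 0.43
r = 0.63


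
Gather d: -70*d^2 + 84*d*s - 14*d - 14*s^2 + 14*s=-70*d^2 + d*(84*s - 14) - 14*s^2 + 14*s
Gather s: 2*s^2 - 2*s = 2*s^2 - 2*s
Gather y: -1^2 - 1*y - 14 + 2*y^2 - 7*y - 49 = 2*y^2 - 8*y - 64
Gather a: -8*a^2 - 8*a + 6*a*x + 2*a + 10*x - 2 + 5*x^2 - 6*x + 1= -8*a^2 + a*(6*x - 6) + 5*x^2 + 4*x - 1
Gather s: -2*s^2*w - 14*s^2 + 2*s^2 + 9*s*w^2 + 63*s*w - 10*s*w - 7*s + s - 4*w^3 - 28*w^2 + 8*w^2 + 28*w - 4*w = s^2*(-2*w - 12) + s*(9*w^2 + 53*w - 6) - 4*w^3 - 20*w^2 + 24*w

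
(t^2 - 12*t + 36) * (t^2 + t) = t^4 - 11*t^3 + 24*t^2 + 36*t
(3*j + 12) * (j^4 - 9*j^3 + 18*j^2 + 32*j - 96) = 3*j^5 - 15*j^4 - 54*j^3 + 312*j^2 + 96*j - 1152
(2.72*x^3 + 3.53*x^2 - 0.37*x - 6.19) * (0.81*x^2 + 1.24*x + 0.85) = 2.2032*x^5 + 6.2321*x^4 + 6.3895*x^3 - 2.4722*x^2 - 7.9901*x - 5.2615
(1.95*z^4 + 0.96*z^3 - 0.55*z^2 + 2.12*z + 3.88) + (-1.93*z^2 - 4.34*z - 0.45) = 1.95*z^4 + 0.96*z^3 - 2.48*z^2 - 2.22*z + 3.43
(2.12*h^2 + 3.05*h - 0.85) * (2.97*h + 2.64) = 6.2964*h^3 + 14.6553*h^2 + 5.5275*h - 2.244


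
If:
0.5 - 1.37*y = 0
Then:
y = 0.36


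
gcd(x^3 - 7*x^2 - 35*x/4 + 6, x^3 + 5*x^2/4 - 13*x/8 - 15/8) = x + 3/2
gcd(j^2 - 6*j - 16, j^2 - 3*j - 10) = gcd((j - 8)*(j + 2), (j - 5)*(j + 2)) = j + 2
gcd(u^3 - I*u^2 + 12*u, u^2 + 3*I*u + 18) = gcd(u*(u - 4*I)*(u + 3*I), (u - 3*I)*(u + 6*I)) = 1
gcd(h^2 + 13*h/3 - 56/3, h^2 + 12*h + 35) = h + 7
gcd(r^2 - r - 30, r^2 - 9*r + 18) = r - 6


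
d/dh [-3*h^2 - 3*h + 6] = -6*h - 3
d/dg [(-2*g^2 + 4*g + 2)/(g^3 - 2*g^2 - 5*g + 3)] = 2*(g^4 - 4*g^3 + 6*g^2 - 2*g + 11)/(g^6 - 4*g^5 - 6*g^4 + 26*g^3 + 13*g^2 - 30*g + 9)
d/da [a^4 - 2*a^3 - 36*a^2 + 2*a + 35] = 4*a^3 - 6*a^2 - 72*a + 2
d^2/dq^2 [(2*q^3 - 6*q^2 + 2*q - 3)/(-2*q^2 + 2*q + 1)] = 4*(2*q^3 + 30*q^2 - 27*q + 14)/(8*q^6 - 24*q^5 + 12*q^4 + 16*q^3 - 6*q^2 - 6*q - 1)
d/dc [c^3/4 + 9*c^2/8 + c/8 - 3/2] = 3*c^2/4 + 9*c/4 + 1/8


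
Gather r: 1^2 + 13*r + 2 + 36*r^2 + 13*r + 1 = 36*r^2 + 26*r + 4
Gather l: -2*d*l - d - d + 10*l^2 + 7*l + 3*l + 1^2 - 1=-2*d + 10*l^2 + l*(10 - 2*d)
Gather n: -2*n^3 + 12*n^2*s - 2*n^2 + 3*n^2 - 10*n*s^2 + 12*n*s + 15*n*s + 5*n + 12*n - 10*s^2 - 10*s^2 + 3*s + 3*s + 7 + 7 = -2*n^3 + n^2*(12*s + 1) + n*(-10*s^2 + 27*s + 17) - 20*s^2 + 6*s + 14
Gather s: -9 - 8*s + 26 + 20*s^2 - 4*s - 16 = 20*s^2 - 12*s + 1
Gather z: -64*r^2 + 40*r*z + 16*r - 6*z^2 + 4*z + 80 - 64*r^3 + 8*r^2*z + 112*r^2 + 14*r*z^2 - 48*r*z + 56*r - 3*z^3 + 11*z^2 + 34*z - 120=-64*r^3 + 48*r^2 + 72*r - 3*z^3 + z^2*(14*r + 5) + z*(8*r^2 - 8*r + 38) - 40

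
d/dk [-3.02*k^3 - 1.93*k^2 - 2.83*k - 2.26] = -9.06*k^2 - 3.86*k - 2.83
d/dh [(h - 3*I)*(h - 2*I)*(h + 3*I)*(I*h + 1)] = 4*I*h^3 + 9*h^2 + 14*I*h + 27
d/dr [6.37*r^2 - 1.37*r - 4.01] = 12.74*r - 1.37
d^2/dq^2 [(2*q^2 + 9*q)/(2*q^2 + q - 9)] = 2*(32*q^3 + 108*q^2 + 486*q + 243)/(8*q^6 + 12*q^5 - 102*q^4 - 107*q^3 + 459*q^2 + 243*q - 729)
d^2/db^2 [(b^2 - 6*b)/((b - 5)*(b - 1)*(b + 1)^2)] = 2*(3*b^6 - 54*b^5 + 319*b^4 - 788*b^3 + 885*b^2 - 830*b + 145)/(b^10 - 14*b^9 + 57*b^8 - 8*b^7 - 302*b^6 + 108*b^5 + 554*b^4 - 136*b^3 - 435*b^2 + 50*b + 125)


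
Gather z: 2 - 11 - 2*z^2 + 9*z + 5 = -2*z^2 + 9*z - 4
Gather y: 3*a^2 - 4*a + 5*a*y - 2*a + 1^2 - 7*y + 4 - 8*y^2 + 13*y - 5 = 3*a^2 - 6*a - 8*y^2 + y*(5*a + 6)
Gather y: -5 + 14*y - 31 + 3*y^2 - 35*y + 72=3*y^2 - 21*y + 36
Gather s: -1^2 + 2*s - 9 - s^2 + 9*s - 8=-s^2 + 11*s - 18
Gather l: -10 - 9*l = -9*l - 10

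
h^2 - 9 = (h - 3)*(h + 3)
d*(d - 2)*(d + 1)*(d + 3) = d^4 + 2*d^3 - 5*d^2 - 6*d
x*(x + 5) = x^2 + 5*x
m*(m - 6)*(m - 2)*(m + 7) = m^4 - m^3 - 44*m^2 + 84*m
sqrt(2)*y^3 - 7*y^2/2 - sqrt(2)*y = y*(y - 2*sqrt(2))*(sqrt(2)*y + 1/2)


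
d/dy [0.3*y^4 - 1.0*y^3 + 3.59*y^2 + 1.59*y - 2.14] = 1.2*y^3 - 3.0*y^2 + 7.18*y + 1.59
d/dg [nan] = 0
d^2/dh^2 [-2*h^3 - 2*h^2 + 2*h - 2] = -12*h - 4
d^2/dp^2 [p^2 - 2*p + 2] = 2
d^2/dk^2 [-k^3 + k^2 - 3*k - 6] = 2 - 6*k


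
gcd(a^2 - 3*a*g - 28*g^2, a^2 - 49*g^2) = a - 7*g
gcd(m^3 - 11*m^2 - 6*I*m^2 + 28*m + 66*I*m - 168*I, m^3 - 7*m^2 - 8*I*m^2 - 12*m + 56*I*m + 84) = m^2 + m*(-7 - 6*I) + 42*I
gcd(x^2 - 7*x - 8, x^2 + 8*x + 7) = x + 1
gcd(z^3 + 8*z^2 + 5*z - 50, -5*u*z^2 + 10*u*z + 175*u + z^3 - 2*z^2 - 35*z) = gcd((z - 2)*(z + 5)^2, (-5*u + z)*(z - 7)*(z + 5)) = z + 5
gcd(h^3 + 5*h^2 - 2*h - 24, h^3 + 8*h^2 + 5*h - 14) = 1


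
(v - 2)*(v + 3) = v^2 + v - 6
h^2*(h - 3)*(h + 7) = h^4 + 4*h^3 - 21*h^2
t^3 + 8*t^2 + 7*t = t*(t + 1)*(t + 7)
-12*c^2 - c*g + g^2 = (-4*c + g)*(3*c + g)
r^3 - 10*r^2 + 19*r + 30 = (r - 6)*(r - 5)*(r + 1)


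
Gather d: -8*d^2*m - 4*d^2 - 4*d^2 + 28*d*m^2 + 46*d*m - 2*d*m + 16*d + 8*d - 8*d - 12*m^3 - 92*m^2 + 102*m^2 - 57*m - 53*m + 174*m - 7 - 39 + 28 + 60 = d^2*(-8*m - 8) + d*(28*m^2 + 44*m + 16) - 12*m^3 + 10*m^2 + 64*m + 42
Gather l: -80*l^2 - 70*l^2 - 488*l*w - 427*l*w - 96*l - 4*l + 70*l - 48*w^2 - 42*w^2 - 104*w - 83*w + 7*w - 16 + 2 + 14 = -150*l^2 + l*(-915*w - 30) - 90*w^2 - 180*w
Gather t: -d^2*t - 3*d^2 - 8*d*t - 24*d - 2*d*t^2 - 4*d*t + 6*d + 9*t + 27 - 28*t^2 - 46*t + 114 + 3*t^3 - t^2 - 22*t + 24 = -3*d^2 - 18*d + 3*t^3 + t^2*(-2*d - 29) + t*(-d^2 - 12*d - 59) + 165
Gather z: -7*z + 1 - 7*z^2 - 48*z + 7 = -7*z^2 - 55*z + 8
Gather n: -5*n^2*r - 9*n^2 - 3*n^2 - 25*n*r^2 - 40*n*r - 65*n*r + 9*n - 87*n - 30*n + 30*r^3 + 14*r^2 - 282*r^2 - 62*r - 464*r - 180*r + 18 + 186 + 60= n^2*(-5*r - 12) + n*(-25*r^2 - 105*r - 108) + 30*r^3 - 268*r^2 - 706*r + 264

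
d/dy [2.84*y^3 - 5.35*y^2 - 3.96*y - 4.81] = 8.52*y^2 - 10.7*y - 3.96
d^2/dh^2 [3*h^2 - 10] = 6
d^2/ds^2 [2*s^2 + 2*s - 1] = 4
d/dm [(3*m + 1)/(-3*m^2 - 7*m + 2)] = (9*m^2 + 6*m + 13)/(9*m^4 + 42*m^3 + 37*m^2 - 28*m + 4)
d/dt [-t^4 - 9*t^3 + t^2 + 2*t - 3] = -4*t^3 - 27*t^2 + 2*t + 2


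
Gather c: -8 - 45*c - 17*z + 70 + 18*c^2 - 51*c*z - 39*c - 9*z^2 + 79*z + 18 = 18*c^2 + c*(-51*z - 84) - 9*z^2 + 62*z + 80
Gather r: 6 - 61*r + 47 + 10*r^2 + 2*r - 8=10*r^2 - 59*r + 45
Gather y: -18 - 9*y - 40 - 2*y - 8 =-11*y - 66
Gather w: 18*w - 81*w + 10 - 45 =-63*w - 35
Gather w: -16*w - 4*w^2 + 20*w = -4*w^2 + 4*w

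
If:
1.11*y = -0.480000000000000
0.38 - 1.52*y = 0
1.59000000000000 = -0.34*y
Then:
No Solution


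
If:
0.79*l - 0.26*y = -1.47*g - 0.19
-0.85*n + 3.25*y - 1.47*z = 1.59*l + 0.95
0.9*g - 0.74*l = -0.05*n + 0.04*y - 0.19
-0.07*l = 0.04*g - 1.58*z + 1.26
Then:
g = 4.3343463548465*z - 3.54572470442594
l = 20.094659225802*z - 15.9738715974709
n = 287.832783477734*z - 230.67202073985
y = 85.5625766538767*z - 67.8522072211851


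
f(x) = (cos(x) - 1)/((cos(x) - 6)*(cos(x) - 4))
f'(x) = -sin(x)/((cos(x) - 6)*(cos(x) - 4)) + (cos(x) - 1)*sin(x)/((cos(x) - 6)*(cos(x) - 4)^2) + (cos(x) - 1)*sin(x)/((cos(x) - 6)^2*(cos(x) - 4))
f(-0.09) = -0.00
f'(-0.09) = 0.01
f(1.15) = -0.03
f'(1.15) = -0.03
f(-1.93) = -0.05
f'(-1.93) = 0.02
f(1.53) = -0.04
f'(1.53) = -0.03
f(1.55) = -0.04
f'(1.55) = -0.02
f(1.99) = -0.05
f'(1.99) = -0.01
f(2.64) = -0.06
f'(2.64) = -0.00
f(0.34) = -0.00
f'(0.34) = -0.02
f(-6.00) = 0.00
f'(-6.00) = -0.02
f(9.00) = -0.06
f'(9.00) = 0.00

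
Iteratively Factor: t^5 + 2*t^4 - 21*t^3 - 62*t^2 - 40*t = (t)*(t^4 + 2*t^3 - 21*t^2 - 62*t - 40) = t*(t + 2)*(t^3 - 21*t - 20) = t*(t + 1)*(t + 2)*(t^2 - t - 20) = t*(t - 5)*(t + 1)*(t + 2)*(t + 4)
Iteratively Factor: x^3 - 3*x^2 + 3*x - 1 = (x - 1)*(x^2 - 2*x + 1) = (x - 1)^2*(x - 1)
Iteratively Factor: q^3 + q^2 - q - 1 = (q + 1)*(q^2 - 1) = (q + 1)^2*(q - 1)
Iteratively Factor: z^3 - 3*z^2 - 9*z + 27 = (z - 3)*(z^2 - 9) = (z - 3)*(z + 3)*(z - 3)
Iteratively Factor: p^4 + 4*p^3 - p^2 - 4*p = (p)*(p^3 + 4*p^2 - p - 4) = p*(p + 1)*(p^2 + 3*p - 4) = p*(p + 1)*(p + 4)*(p - 1)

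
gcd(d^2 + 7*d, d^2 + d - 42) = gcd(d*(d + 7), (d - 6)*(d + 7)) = d + 7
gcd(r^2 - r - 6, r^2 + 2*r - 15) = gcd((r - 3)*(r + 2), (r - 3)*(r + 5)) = r - 3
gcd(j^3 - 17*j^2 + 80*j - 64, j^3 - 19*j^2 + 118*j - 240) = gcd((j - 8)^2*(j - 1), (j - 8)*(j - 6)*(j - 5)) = j - 8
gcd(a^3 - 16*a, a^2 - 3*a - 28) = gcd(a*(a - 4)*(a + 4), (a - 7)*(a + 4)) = a + 4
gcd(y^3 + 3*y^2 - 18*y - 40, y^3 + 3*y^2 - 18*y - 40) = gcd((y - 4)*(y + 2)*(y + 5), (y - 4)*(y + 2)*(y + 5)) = y^3 + 3*y^2 - 18*y - 40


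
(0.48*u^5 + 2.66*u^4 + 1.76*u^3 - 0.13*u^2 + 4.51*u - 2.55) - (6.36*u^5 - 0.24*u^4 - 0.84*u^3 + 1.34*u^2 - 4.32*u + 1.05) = -5.88*u^5 + 2.9*u^4 + 2.6*u^3 - 1.47*u^2 + 8.83*u - 3.6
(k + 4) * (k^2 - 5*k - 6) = k^3 - k^2 - 26*k - 24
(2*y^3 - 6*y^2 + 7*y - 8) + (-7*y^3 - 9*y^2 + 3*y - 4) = -5*y^3 - 15*y^2 + 10*y - 12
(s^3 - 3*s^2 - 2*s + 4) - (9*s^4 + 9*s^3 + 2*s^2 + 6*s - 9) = -9*s^4 - 8*s^3 - 5*s^2 - 8*s + 13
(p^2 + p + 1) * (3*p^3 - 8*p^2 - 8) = 3*p^5 - 5*p^4 - 5*p^3 - 16*p^2 - 8*p - 8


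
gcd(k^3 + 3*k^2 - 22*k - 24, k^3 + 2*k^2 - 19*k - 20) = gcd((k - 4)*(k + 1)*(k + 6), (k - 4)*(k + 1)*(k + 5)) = k^2 - 3*k - 4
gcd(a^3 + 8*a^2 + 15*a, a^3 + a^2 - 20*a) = a^2 + 5*a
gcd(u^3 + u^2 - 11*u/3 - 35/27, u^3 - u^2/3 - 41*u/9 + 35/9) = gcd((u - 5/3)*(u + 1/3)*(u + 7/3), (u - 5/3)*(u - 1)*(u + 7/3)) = u^2 + 2*u/3 - 35/9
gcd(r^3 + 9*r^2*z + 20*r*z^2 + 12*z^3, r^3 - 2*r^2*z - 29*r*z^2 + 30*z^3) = 1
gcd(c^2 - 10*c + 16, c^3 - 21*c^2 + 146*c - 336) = c - 8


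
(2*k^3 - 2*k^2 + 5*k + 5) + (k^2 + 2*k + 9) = 2*k^3 - k^2 + 7*k + 14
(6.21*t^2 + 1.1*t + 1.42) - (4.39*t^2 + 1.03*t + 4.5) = 1.82*t^2 + 0.0700000000000001*t - 3.08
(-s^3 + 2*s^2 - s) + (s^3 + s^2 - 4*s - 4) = 3*s^2 - 5*s - 4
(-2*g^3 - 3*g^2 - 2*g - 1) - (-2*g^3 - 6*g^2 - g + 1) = 3*g^2 - g - 2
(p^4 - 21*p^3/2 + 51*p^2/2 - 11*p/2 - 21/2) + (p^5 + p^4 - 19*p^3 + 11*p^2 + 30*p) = p^5 + 2*p^4 - 59*p^3/2 + 73*p^2/2 + 49*p/2 - 21/2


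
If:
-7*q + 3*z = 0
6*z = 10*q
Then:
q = 0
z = 0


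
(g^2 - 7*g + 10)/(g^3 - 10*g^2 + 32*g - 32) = (g - 5)/(g^2 - 8*g + 16)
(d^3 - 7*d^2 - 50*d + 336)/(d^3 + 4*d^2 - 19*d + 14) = (d^2 - 14*d + 48)/(d^2 - 3*d + 2)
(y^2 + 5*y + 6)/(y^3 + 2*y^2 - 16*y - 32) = (y + 3)/(y^2 - 16)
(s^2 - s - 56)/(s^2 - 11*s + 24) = (s + 7)/(s - 3)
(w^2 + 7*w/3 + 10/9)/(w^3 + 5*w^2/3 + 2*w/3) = (w + 5/3)/(w*(w + 1))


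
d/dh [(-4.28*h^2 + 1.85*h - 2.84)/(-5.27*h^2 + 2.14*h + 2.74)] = (0.590299999999999*h^2 - 53.388*h + 11.1466)/(27.7729*h^4 - 22.5556*h^3 - 24.3*h^2 + 11.7272*h + 7.5076)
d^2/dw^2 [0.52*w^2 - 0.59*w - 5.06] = 1.04000000000000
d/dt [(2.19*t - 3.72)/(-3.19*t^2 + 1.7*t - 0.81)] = (6.9861*t^2 - 23.7336*t + 4.5501)/(10.1761*t^4 - 10.846*t^3 + 8.0578*t^2 - 2.754*t + 0.6561)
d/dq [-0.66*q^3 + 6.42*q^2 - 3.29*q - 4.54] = -1.98*q^2 + 12.84*q - 3.29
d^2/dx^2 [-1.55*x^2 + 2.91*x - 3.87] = -3.10000000000000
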